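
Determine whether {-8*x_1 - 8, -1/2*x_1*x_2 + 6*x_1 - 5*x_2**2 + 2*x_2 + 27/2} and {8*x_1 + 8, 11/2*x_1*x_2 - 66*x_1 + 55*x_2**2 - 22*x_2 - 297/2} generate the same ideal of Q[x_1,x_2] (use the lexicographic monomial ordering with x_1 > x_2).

Yes, the ideals are equal.

Equality of ideals is decidable: compute both reduced Gröbner bases (unique for the ordering) and check whether they agree.
Buchberger on the first generating set:
f_1 = -8*x_1 - 8, LT = x_1.
f_2 = -1/2*x_1*x_2 + 6*x_1 - 5*x_2**2 + 2*x_2 + 27/2, LT = x_1*x_2.

S(f_1,f_2): lcm = x_1*x_2. S = 12*x_1 - 10*x_2**2 + 5*x_2 + 27.
  reduce S modulo (f_1, f_2):
  remainder -10*x_2**2 + 5*x_2 + 15 ≠ 0; add g_3 = -10*x_2**2 + 5*x_2 + 15 to the basis.

The other S-polynomials (S(f_1,g_3), S(f_2,g_3)) all reduce to 0 modulo the current basis, so we have a Gröbner basis.
Inter-reduce: drop elements whose leading term is divisible by another's, tail-reduce, and make monic.
Reduced Gröbner basis: {x_1 + 1, x_2**2 - 1/2*x_2 - 3/2}.

Buchberger on the second generating set:
h_1 = 8*x_1 + 8, LT = x_1.
h_2 = 11/2*x_1*x_2 - 66*x_1 + 55*x_2**2 - 22*x_2 - 297/2, LT = x_1*x_2.

S(h_1,h_2): lcm = x_1*x_2. S = 12*x_1 - 10*x_2**2 + 5*x_2 + 27.
  reduce S modulo (h_1, h_2):
  remainder -10*x_2**2 + 5*x_2 + 15 ≠ 0; add k_3 = -10*x_2**2 + 5*x_2 + 15 to the basis.

The other S-polynomials (S(h_1,k_3), S(h_2,k_3)) all reduce to 0 modulo the current basis, so we have a Gröbner basis.
Inter-reduce: drop elements whose leading term is divisible by another's, tail-reduce, and make monic.
Reduced Gröbner basis: {x_1 + 1, x_2**2 - 1/2*x_2 - 3/2}.

Same reduced basis, so the two generating sets span the same ideal.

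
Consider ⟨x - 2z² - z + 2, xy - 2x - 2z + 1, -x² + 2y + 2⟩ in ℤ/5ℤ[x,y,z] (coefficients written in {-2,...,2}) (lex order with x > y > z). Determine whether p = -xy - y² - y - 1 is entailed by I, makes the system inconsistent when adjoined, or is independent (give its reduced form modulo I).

First compute the reduced Gröbner basis of I by Buchberger's algorithm.
f_1 = x - 2z² - z + 2, LT = x.
f_2 = xy - 2x - 2z + 1, LT = xy.
f_3 = -x² + 2y + 2, LT = x².

S(f_1,f_2): lcm = xy. S = 2x - 2yz² - yz + 2y + 2z - 1.
  reduce S modulo (f_1, f_2, f_3):
  remainder -2yz² - yz + 2y - z² - z ≠ 0; add h_4 = -2yz² - yz + 2y - z² - z to the basis.

S(f_1,f_3): lcm = x². S = -2xz² - xz + 2x + 2y + 2.
  reduce S modulo (f_1, f_2, f_3, h_4):
  remainder 2y + z⁴ + z³ + 2z² - z - 2 ≠ 0; add h_5 = 2y + z⁴ + z³ + 2z² - z - 2 to the basis.

S(f_2,h_5): lcm = xy. S = 2xz⁴ + 2xz³ - xz² - 2xz - x - 2z + 1.
  reduce S modulo (f_1, f_2, f_3, h_4, h_5):
  remainder -z⁶ + z⁵ + z⁴ + z³ - 2z² + z - 2 ≠ 0; add h_6 = -z⁶ + z⁵ + z⁴ + z³ - 2z² + z - 2 to the basis.

The other S-polynomials (S(f_2,f_3), S(f_1,h_4), S(f_2,h_4), S(f_3,h_4), S(f_1,h_5), S(f_3,h_5), S(h_4,h_5), S(f_1,h_6), S(f_2,h_6), S(f_3,h_6), S(h_4,h_6), S(h_5,h_6)) all reduce to 0 modulo the current basis, so we have a Gröbner basis.
Inter-reduce: drop elements whose leading term is divisible by another's, tail-reduce, and make monic.
Reduced Gröbner basis: {x - 2z² - z + 2, y - 2z⁴ - 2z³ + z² + 2z - 1, z⁶ - z⁵ - z⁴ - z³ + 2z² - z + 2}.
Label its elements g_1 = x - 2z² - z + 2, g_2 = y - 2z⁴ - 2z³ + z² + 2z - 1, g_3 = z⁶ - z⁵ - z⁴ - z³ + 2z² - z + 2.

Reduce p = -xy - y² - y - 1 modulo G:
  leading term xy: subtract (-y)·g_1 from -xy - y² - y - 1 → -y² - 2yz² - yz + y - 1
  leading term y²: subtract (-y)·g_2 from -y² - 2yz² - yz + y - 1 → -2yz⁴ - 2yz³ - yz² + yz - 1
  leading term yz⁴: subtract (-2z⁴)·g_2 from -2yz⁴ - 2yz³ - yz² + yz - 1 → -2yz³ - yz² + yz + z⁸ + z⁷ + 2z⁶ - z⁵ - 2z⁴ - 1
  leading term yz³: subtract (-2z³)·g_2 from -2yz³ - yz² + yz + z⁸ + z⁷ + 2z⁶ - z⁵ - 2z⁴ - 1 → -yz² + yz + z⁸ + 2z⁷ - 2z⁶ + z⁵ + 2z⁴ - 2z³ - 1
  leading term yz²: subtract (-z²)·g_2 from -yz² + yz + z⁸ + 2z⁷ - 2z⁶ + z⁵ + 2z⁴ - 2z³ - 1 → yz + z⁸ + 2z⁷ + z⁶ - z⁵ - 2z⁴ - z² - 1
  leading term yz: subtract (z)·g_2 from yz + z⁸ + 2z⁷ + z⁶ - z⁵ - 2z⁴ - z² - 1 → z⁸ + 2z⁷ + z⁶ + z⁵ - z³ + 2z² + z - 1
  leading term z⁸: subtract (z²)·g_3 from z⁸ + 2z⁷ + z⁶ + z⁵ - z³ + 2z² + z - 1 → -2z⁷ + 2z⁶ + 2z⁵ - 2z⁴ + z - 1
  leading term z⁷: subtract (-2z)·g_3 from -2z⁷ + 2z⁶ + 2z⁵ - 2z⁴ + z - 1 → z⁴ - z³ - 2z² - 1
  leading term z⁴: no divisor's leading term divides it; move z⁴ to the remainder.
  leading term z³: no divisor's leading term divides it; move -z³ to the remainder.
  leading term z²: no divisor's leading term divides it; move -2z² to the remainder.
  leading term 1: no divisor's leading term divides it; move -1 to the remainder.
  normal form = z⁴ - z³ - 2z² - 1.
The normal form is nonzero, so p ∉ I. Since p minus its normal form lies in I, I + (p) = I + (r) where r = z⁴ - z³ - 2z² - 1; decide whether this ideal is the whole ring.
Run Buchberger on G together with r (pairs among the g_i already reduce to 0 since G is a Gröbner basis):
g_1 = x - 2z² - z + 2, LT = x.
g_2 = y - 2z⁴ - 2z³ + z² + 2z - 1, LT = y.
g_3 = z⁶ - z⁵ - z⁴ - z³ + 2z² - z + 2, LT = z⁶.
r = z⁴ - z³ - 2z² - 1, LT = z⁴.

S(g_3,r): lcm = z⁶. S = z⁴ - z³ - 2z² - z + 2.
  reduce S modulo (g_1, g_2, g_3, r):
  remainder -z - 2 ≠ 0; add m_5 = -z - 2 to the basis.

The other S-polynomials (S(g_1,g_2), S(g_1,g_3), S(g_1,r), S(g_2,g_3), S(g_2,r), S(g_1,m_5), S(g_2,m_5), S(g_3,m_5), S(r,m_5)) all reduce to 0 modulo the current basis, so we have a Gröbner basis.
Inter-reduce: drop elements whose leading term is divisible by another's, tail-reduce, and make monic.
Reduced Gröbner basis: {x + 1, y - 2, z + 2}.
The reduced Gröbner basis of I + (p) is {x + 1, y - 2, z + 2} ≠ {1}, a proper ideal, so the enlarged system stays consistent: p is independent of I, with normal form z⁴ - z³ - 2z² - 1.

The remainder on division by a Gröbner basis is unique — it is the normal form.

-xy - y² - y - 1 is independent of I; its normal form modulo I is z⁴ - z³ - 2z² - 1.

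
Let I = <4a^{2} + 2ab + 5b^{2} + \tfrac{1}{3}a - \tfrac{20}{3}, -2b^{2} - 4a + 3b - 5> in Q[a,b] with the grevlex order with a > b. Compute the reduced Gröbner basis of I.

f_1 = 4a^{2} + 2ab + 5b^{2} + \tfrac{1}{3}a - \tfrac{20}{3}, LT = a^{2}.
f_2 = -2b^{2} - 4a + 3b - 5, LT = b^{2}.

The S-polynomials (S(f_1,f_2)) all reduce to 0 modulo the current basis, so we have a Gröbner basis.

G = {a^{2} + \tfrac{1}{2}ab - \tfrac{29}{12}a + \tfrac{15}{8}b - \tfrac{115}{24}, b^{2} + 2a - \tfrac{3}{2}b + \tfrac{5}{2}}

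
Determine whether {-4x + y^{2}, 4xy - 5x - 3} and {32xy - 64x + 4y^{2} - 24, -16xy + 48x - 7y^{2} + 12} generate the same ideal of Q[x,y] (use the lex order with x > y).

Equality of ideals is decidable: compute both reduced Gröbner bases (unique for the ordering) and check whether they agree.
Buchberger on the first generating set:
f_1 = -4x + y^{2}, LT = x.
f_2 = 4xy - 5x - 3, LT = xy.

S(f_1,f_2): lcm = xy. S = \tfrac{5}{4}x - \tfrac{1}{4}y^{3} + \tfrac{3}{4}.
  leading term x: subtract (-\tfrac{5}{16})·f_1 from \tfrac{5}{4}x - \tfrac{1}{4}y^{3} + \tfrac{3}{4} → -\tfrac{1}{4}y^{3} + \tfrac{5}{16}y^{2} + \tfrac{3}{4}
  leading term y^{3}: no divisor's leading term divides it; move -\tfrac{1}{4}y^{3} to the remainder.
  leading term y^{2}: no divisor's leading term divides it; move \tfrac{5}{16}y^{2} to the remainder.
  leading term 1: no divisor's leading term divides it; move \tfrac{3}{4} to the remainder.
  remainder -\tfrac{1}{4}y^{3} + \tfrac{5}{16}y^{2} + \tfrac{3}{4} ≠ 0; add g_3 = -\tfrac{1}{4}y^{3} + \tfrac{5}{16}y^{2} + \tfrac{3}{4} to the basis.

The other S-polynomials (S(f_1,g_3), S(f_2,g_3)) all reduce to 0 modulo the current basis, so we have a Gröbner basis.
Inter-reduce: drop elements whose leading term is divisible by another's, tail-reduce, and make monic.
Reduced Gröbner basis: {x - \tfrac{1}{4}y^{2}, y^{3} - \tfrac{5}{4}y^{2} - 3}.

Buchberger on the second generating set:
h_1 = 32xy - 64x + 4y^{2} - 24, LT = xy.
h_2 = -16xy + 48x - 7y^{2} + 12, LT = xy.

S(h_1,h_2): lcm = xy. S = x - \tfrac{5}{16}y^{2}.
  leading term x: no divisor's leading term divides it; move x to the remainder.
  leading term y^{2}: no divisor's leading term divides it; move -\tfrac{5}{16}y^{2} to the remainder.
  remainder x - \tfrac{5}{16}y^{2} ≠ 0; add k_3 = x - \tfrac{5}{16}y^{2} to the basis.

S(h_1,k_3): lcm = xy. S = -2x + \tfrac{5}{16}y^{3} + \tfrac{1}{8}y^{2} - \tfrac{3}{4}.
  leading term x: subtract (-2)·k_3 from -2x + \tfrac{5}{16}y^{3} + \tfrac{1}{8}y^{2} - \tfrac{3}{4} → \tfrac{5}{16}y^{3} - \tfrac{1}{2}y^{2} - \tfrac{3}{4}
  leading term y^{3}: no divisor's leading term divides it; move \tfrac{5}{16}y^{3} to the remainder.
  leading term y^{2}: no divisor's leading term divides it; move -\tfrac{1}{2}y^{2} to the remainder.
  leading term 1: no divisor's leading term divides it; move -\tfrac{3}{4} to the remainder.
  remainder \tfrac{5}{16}y^{3} - \tfrac{1}{2}y^{2} - \tfrac{3}{4} ≠ 0; add k_4 = \tfrac{5}{16}y^{3} - \tfrac{1}{2}y^{2} - \tfrac{3}{4} to the basis.

The other S-polynomials (S(h_2,k_3), S(h_1,k_4), S(h_2,k_4), S(k_3,k_4)) all reduce to 0 modulo the current basis, so we have a Gröbner basis.
Inter-reduce: drop elements whose leading term is divisible by another's, tail-reduce, and make monic.
Reduced Gröbner basis: {x - \tfrac{5}{16}y^{2}, y^{3} - \tfrac{8}{5}y^{2} - \tfrac{12}{5}}.

These differ, so the ideals are not equal.

No, the ideals differ.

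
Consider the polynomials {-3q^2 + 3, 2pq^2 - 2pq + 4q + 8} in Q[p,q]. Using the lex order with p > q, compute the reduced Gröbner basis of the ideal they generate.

f_1 = -3q^2 + 3, LT = q^2.
f_2 = 2pq^2 - 2pq + 4q + 8, LT = pq^2.

S(f_1,f_2): lcm = pq^2. S = pq - p - 2q - 4.
  leading term pq: no divisor's leading term divides it; move pq to the remainder.
  leading term p: no divisor's leading term divides it; move -p to the remainder.
  leading term q: no divisor's leading term divides it; move -2q to the remainder.
  leading term 1: no divisor's leading term divides it; move -4 to the remainder.
  remainder pq - p - 2q - 4 ≠ 0; add g_3 = pq - p - 2q - 4 to the basis.

S(f_1,g_3): lcm = pq^2. S = pq - p + 2q^2 + 4q.
  leading term pq: subtract (1)·g_3 from pq - p + 2q^2 + 4q → 2q^2 + 6q + 4
  leading term q^2: subtract (-2/3)·f_1 from 2q^2 + 6q + 4 → 6q + 6
  leading term q: no divisor's leading term divides it; move 6q to the remainder.
  leading term 1: no divisor's leading term divides it; move 6 to the remainder.
  remainder 6q + 6 ≠ 0; add g_4 = 6q + 6 to the basis.

S(f_2,g_4): lcm = pq^2. S = -2pq + 2q + 4.
  leading term pq: subtract (-2)·g_3 from -2pq + 2q + 4 → -2p - 2q - 4
  leading term p: no divisor's leading term divides it; move -2p to the remainder.
  leading term q: subtract (-1/3)·g_4 from -2q - 4 → -2
  leading term 1: no divisor's leading term divides it; move -2 to the remainder.
  remainder -2p - 2 ≠ 0; add g_5 = -2p - 2 to the basis.

The other S-polynomials (S(f_2,g_3), S(f_1,g_4), S(g_3,g_4), S(f_1,g_5), S(f_2,g_5), S(g_3,g_5), S(g_4,g_5)) all reduce to 0 modulo the current basis, so we have a Gröbner basis.
Inter-reduce: drop elements whose leading term is divisible by another's, tail-reduce, and make monic.

G = {p + 1, q + 1}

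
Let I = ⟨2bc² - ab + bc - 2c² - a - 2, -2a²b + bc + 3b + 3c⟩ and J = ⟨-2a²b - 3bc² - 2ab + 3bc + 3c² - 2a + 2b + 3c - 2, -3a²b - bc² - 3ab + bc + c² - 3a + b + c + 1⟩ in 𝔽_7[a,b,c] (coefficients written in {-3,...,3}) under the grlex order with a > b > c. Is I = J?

Two ideals are equal iff their reduced Gröbner bases coincide (the reduced basis is unique for a fixed ordering).
Buchberger on the first generating set:
f_1 = 2bc² - ab + bc - 2c² - a - 2, LT = bc².
f_2 = -2a²b + bc + 3b + 3c, LT = a²b.

S(f_1,f_2): lcm = a²bc². S = 3a³b - 3a²bc - a²c² - 3bc³ + 3a³ - 2bc² - 2c³ - a².
  leading term a³b: subtract (2a)·f_2 from 3a³b - 3a²bc - a²c² - 3bc³ + 3a³ - 2bc² - 2c³ - a² → -3a²bc - a²c² - 3bc³ + 3a³ - 2abc - 2bc² - 2c³ - a² + ab + ac
  leading term a²bc: subtract (-2c)·f_2 from -3a²bc - a²c² - 3bc³ + 3a³ - 2abc - 2bc² - 2c³ - a² + ab + ac → -a²c² - 3bc³ + 3a³ - 2abc - 2c³ - a² + ab + ac - bc - c²
  leading term a²c²: no divisor's leading term divides it; move -a²c² to the remainder.
  leading term bc³: subtract (2c)·f_1 from -3bc³ + 3a³ - 2abc - 2c³ - a² + ab + ac - bc - c² → 3a³ - 2bc² + 2c³ - a² + ab + 3ac - bc - c² - 3c
  leading term a³: no divisor's leading term divides it; move 3a³ to the remainder.
  leading term bc²: subtract (-1)·f_1 from -2bc² + 2c³ - a² + ab + 3ac - bc - c² - 3c → 2c³ - a² + 3ac - 3c² - a - 3c - 2
  leading term c³: no divisor's leading term divides it; move 2c³ to the remainder.
  leading term a²: no divisor's leading term divides it; move -a² to the remainder.
  leading term ac: no divisor's leading term divides it; move 3ac to the remainder.
  leading term c²: no divisor's leading term divides it; move -3c² to the remainder.
  leading term a: no divisor's leading term divides it; move -a to the remainder.
  leading term c: no divisor's leading term divides it; move -3c to the remainder.
  leading term 1: no divisor's leading term divides it; move -2 to the remainder.
  remainder -a²c² + 3a³ + 2c³ - a² + 3ac - 3c² - a - 3c - 2 ≠ 0; add g_3 = -a²c² + 3a³ + 2c³ - a² + 3ac - 3c² - a - 3c - 2 to the basis.

S(f_1,g_3): lcm = a²bc². S = -a³b - 3a²bc - a²c² + 2bc³ + 3a³ - a²b + 3abc - 3bc² - a² - ab - 3bc - 2b.
  leading term a³b: subtract (-3a)·f_2 from -a³b - 3a²bc - a²c² + 2bc³ + 3a³ - a²b + 3abc - 3bc² - a² - ab - 3bc - 2b → -3a²bc - a²c² + 2bc³ + 3a³ - a²b - abc - 3bc² - a² + ab + 2ac - 3bc - 2b
  leading term a²bc: subtract (-2c)·f_2 from -3a²bc - a²c² + 2bc³ + 3a³ - a²b - abc - 3bc² - a² + ab + 2ac - 3bc - 2b → -a²c² + 2bc³ + 3a³ - a²b - abc - bc² - a² + ab + 2ac + 3bc - c² - 2b
  leading term a²c²: subtract (1)·g_3 from -a²c² + 2bc³ + 3a³ - a²b - abc - bc² - a² + ab + 2ac + 3bc - c² - 2b → 2bc³ - a²b - abc - bc² - 2c³ + ab - ac + 3bc + 2c² + a - 2b + 3c + 2
  leading term bc³: subtract (c)·f_1 from 2bc³ - a²b - abc - bc² - 2c³ + ab - ac + 3bc + 2c² + a - 2b + 3c + 2 → -a²b - 2bc² + ab + 3bc + 2c² + a - 2b - 2c + 2
  leading term a²b: subtract (-3)·f_2 from -a²b - 2bc² + ab + 3bc + 2c² + a - 2b - 2c + 2 → -2bc² + ab - bc + 2c² + a + 2
  leading term bc²: subtract (-1)·f_1 from -2bc² + ab - bc + 2c² + a + 2 → 0
  remainder 0.

S(f_2,g_3): lcm = a²bc². S = 3a³b - 2bc³ - a²b + 3abc - bc² + 2c³ - ab - 3bc - 2b.
  leading term a³b: subtract (2a)·f_2 from 3a³b - 2bc³ - a²b + 3abc - bc² + 2c³ - ab - 3bc - 2b → -2bc³ - a²b + abc - bc² + 2c³ + ac - 3bc - 2b
  leading term bc³: subtract (-c)·f_1 from -2bc³ - a²b + abc - bc² + 2c³ + ac - 3bc - 2b → -a²b - 3bc - 2b - 2c
  leading term a²b: subtract (-3)·f_2 from -a²b - 3bc - 2b - 2c → 0
  remainder 0.

Every S-polynomial of the final basis reduces to 0, so we have a Gröbner basis.
Inter-reduce: drop elements whose leading term is divisible by another's, tail-reduce, and make monic.
Reduced Gröbner basis: {a²c² - 3a³ - 2c³ + a² - 3ac + 3c² + a + 3c + 2, a²b + 3bc + 2b + 2c, bc² + 3ab - 3bc - c² + 3a - 1}.

Buchberger on the second generating set:
h_1 = -2a²b - 3bc² - 2ab + 3bc + 3c² - 2a + 2b + 3c - 2, LT = a²b.
h_2 = -3a²b - bc² - 3ab + bc + c² - 3a + b + c + 1, LT = a²b.

S(h_1,h_2): lcm = a²b. S = -3b - 1.
  leading term b: no divisor's leading term divides it; move -3b to the remainder.
  leading term 1: no divisor's leading term divides it; move -1 to the remainder.
  remainder -3b - 1 ≠ 0; add k_3 = -3b - 1 to the basis.

S(h_1,k_3): lcm = a²b. S = -2bc² + 2a² + ab + 2bc + 2c² + a - b + 2c + 1.
  leading term bc²: subtract (3c²)·k_3 from -2bc² + 2a² + ab + 2bc + 2c² + a - b + 2c + 1 → 2a² + ab + 2bc - 2c² + a - b + 2c + 1
  leading term a²: no divisor's leading term divides it; move 2a² to the remainder.
  leading term ab: subtract (2a)·k_3 from ab + 2bc - 2c² + a - b + 2c + 1 → 2bc - 2c² + 3a - b + 2c + 1
  leading term bc: subtract (-3c)·k_3 from 2bc - 2c² + 3a - b + 2c + 1 → -2c² + 3a - b - c + 1
  leading term c²: no divisor's leading term divides it; move -2c² to the remainder.
  leading term a: no divisor's leading term divides it; move 3a to the remainder.
  leading term b: subtract (-2)·k_3 from -b - c + 1 → -c - 1
  leading term c: no divisor's leading term divides it; move -c to the remainder.
  leading term 1: no divisor's leading term divides it; move -1 to the remainder.
  remainder 2a² - 2c² + 3a - c - 1 ≠ 0; add k_4 = 2a² - 2c² + 3a - c - 1 to the basis.

S(h_2,k_3): lcm = a²b. S = -2bc² + 2a² + ab + 2bc + 2c² + a + 2b + 2c + 2.
  leading term bc²: subtract (3c²)·k_3 from -2bc² + 2a² + ab + 2bc + 2c² + a + 2b + 2c + 2 → 2a² + ab + 2bc - 2c² + a + 2b + 2c + 2
  leading term a²: subtract (1)·k_4 from 2a² + ab + 2bc - 2c² + a + 2b + 2c + 2 → ab + 2bc - 2a + 2b + 3c + 3
  leading term ab: subtract (2a)·k_3 from ab + 2bc - 2a + 2b + 3c + 3 → 2bc + 2b + 3c + 3
  leading term bc: subtract (-3c)·k_3 from 2bc + 2b + 3c + 3 → 2b + 3
  leading term b: subtract (-3)·k_3 from 2b + 3 → 0
  remainder 0.

S(h_1,k_4): lcm = a²b. S = -bc² + 3ab - bc + 2c² + a + 3b + 2c + 1.
  leading term bc²: subtract (-2c²)·k_3 from -bc² + 3ab - bc + 2c² + a + 3b + 2c + 1 → 3ab - bc + a + 3b + 2c + 1
  leading term ab: subtract (-a)·k_3 from 3ab - bc + a + 3b + 2c + 1 → -bc + 3b + 2c + 1
  leading term bc: subtract (-2c)·k_3 from -bc + 3b + 2c + 1 → 3b + 1
  leading term b: subtract (-1)·k_3 from 3b + 1 → 0
  remainder 0.

S(h_2,k_4): lcm = a²b. S = -bc² + 3ab - bc + 2c² + a - b + 2c + 2.
  leading term bc²: subtract (-2c²)·k_3 from -bc² + 3ab - bc + 2c² + a - b + 2c + 2 → 3ab - bc + a - b + 2c + 2
  leading term ab: subtract (-a)·k_3 from 3ab - bc + a - b + 2c + 2 → -bc - b + 2c + 2
  leading term bc: subtract (-2c)·k_3 from -bc - b + 2c + 2 → -b + 2
  leading term b: subtract (-2)·k_3 from -b + 2 → 0
  remainder 0.

S(k_3,k_4): leading monomials are coprime, so the S-polynomial reduces to 0 (Buchberger's first criterion).
Every S-polynomial of the final basis reduces to 0, so we have a Gröbner basis.
Inter-reduce: drop elements whose leading term is divisible by another's, tail-reduce, and make monic.
Reduced Gröbner basis: {a² - c² - 2a + 3c + 3, b - 2}.

These differ, so the ideals are not equal.

No, the ideals differ.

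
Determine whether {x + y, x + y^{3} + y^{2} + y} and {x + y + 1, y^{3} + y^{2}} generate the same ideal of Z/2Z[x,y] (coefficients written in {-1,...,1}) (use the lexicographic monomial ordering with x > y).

Two ideals are equal iff their reduced Gröbner bases coincide (the reduced basis is unique for a fixed ordering).
Buchberger on the first generating set:
f_1 = x + y, LT = x.
f_2 = x + y^{3} + y^{2} + y, LT = x.

S(f_1,f_2): lcm = x. S = y^{3} + y^{2}.
  reduce S modulo (f_1, f_2):
  remainder y^{3} + y^{2} ≠ 0; add g_3 = y^{3} + y^{2} to the basis.

The other S-polynomials (S(f_1,g_3), S(f_2,g_3)) all reduce to 0 modulo the current basis, so we have a Gröbner basis.
Inter-reduce: drop elements whose leading term is divisible by another's, tail-reduce, and make monic.
Reduced Gröbner basis: {x + y, y^{3} + y^{2}}.

Buchberger on the second generating set:
h_1 = x + y + 1, LT = x.
h_2 = y^{3} + y^{2}, LT = y^{3}.

The S-polynomials (S(h_1,h_2)) all reduce to 0 modulo the current basis, so we have a Gröbner basis.
Inter-reduce: drop elements whose leading term is divisible by another's, tail-reduce, and make monic.
Reduced Gröbner basis: {x + y + 1, y^{3} + y^{2}}.

Since the reduced bases disagree, the two ideals are not the same.

No, the ideals differ.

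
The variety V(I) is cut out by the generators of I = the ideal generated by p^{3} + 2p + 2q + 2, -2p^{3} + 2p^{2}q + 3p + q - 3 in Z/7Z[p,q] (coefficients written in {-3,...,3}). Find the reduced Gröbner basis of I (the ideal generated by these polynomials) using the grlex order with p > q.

f_1 = p^{3} + 2p + 2q + 2, LT = p^{3}.
f_2 = -2p^{3} + 2p^{2}q + 3p + q - 3, LT = p^{3}.

S(f_1,f_2): lcm = p^{3}. S = p^{2}q - q - 3.
  reduce S modulo (f_1, f_2):
  remainder p^{2}q - q - 3 ≠ 0; add g_3 = p^{2}q - q - 3 to the basis.

S(f_1,g_3): lcm = p^{3}q. S = 3pq + 2q^{2} + 3p + 2q.
  reduce S modulo (f_1, f_2, g_3):
  remainder 3pq + 2q^{2} + 3p + 2q ≠ 0; add g_4 = 3pq + 2q^{2} + 3p + 2q to the basis.

S(g_3,g_4): lcm = p^{2}q. S = -3pq^{2} - p^{2} - 3pq - q - 3.
  reduce S modulo (f_1, f_2, g_3, g_4):
  remainder 2q^{3} - p^{2} + 2q^{2} - q - 3 ≠ 0; add g_5 = 2q^{3} - p^{2} + 2q^{2} - q - 3 to the basis.

The other S-polynomials (S(f_2,g_3), S(f_1,g_4), S(f_2,g_4), S(f_1,g_5), S(f_2,g_5), S(g_3,g_5), S(g_4,g_5)) all reduce to 0 modulo the current basis, so we have a Gröbner basis.
Inter-reduce: drop elements whose leading term is divisible by another's, tail-reduce, and make monic.

G = {p^{3} + 2p + 2q + 2, q^{3} + 3p^{2} + q^{2} + 3q + 2, pq + 3q^{2} + p + 3q}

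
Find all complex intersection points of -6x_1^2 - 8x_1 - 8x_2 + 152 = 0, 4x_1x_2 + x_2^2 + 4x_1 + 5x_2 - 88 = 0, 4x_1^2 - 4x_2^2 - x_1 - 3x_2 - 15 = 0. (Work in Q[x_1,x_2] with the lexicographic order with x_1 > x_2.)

Compute a lex Gröbner basis by Buchberger's algorithm.
f_1 = -6x_1^2 - 8x_1 - 8x_2 + 152, LT = x_1^2.
f_2 = 4x_1x_2 + 4x_1 + x_2^2 + 5x_2 - 88, LT = x_1x_2.
f_3 = 4x_1^2 - x_1 - 4x_2^2 - 3x_2 - 15, LT = x_1^2.

S(f_1,f_2): lcm = x_1^2x_2. S = -x_1^2 - 1/4x_1x_2^2 + 1/12x_1x_2 + 22x_1 + 4/3x_2^2 - 76/3x_2.
  leading term x_1^2: subtract (1/6)·f_1 from -x_1^2 - 1/4x_1x_2^2 + 1/12x_1x_2 + 22x_1 + 4/3x_2^2 - 76/3x_2 → -1/4x_1x_2^2 + 1/12x_1x_2 + 70/3x_1 + 4/3x_2^2 - 24x_2 - 76/3
  leading term x_1x_2^2: subtract (-1/16x_2)·f_2 from -1/4x_1x_2^2 + 1/12x_1x_2 + 70/3x_1 + 4/3x_2^2 - 24x_2 - 76/3 → 1/3x_1x_2 + 70/3x_1 + 1/16x_2^3 + 79/48x_2^2 - 59/2x_2 - 76/3
  leading term x_1x_2: subtract (1/12)·f_2 from 1/3x_1x_2 + 70/3x_1 + 1/16x_2^3 + 79/48x_2^2 - 59/2x_2 - 76/3 → 23x_1 + 1/16x_2^3 + 25/16x_2^2 - 359/12x_2 - 18
  leading term x_1: no divisor's leading term divides it; move 23x_1 to the remainder.
  leading term x_2^3: no divisor's leading term divides it; move 1/16x_2^3 to the remainder.
  leading term x_2^2: no divisor's leading term divides it; move 25/16x_2^2 to the remainder.
  leading term x_2: no divisor's leading term divides it; move -359/12x_2 to the remainder.
  leading term 1: no divisor's leading term divides it; move -18 to the remainder.
  remainder 23x_1 + 1/16x_2^3 + 25/16x_2^2 - 359/12x_2 - 18 ≠ 0; add h_4 = 23x_1 + 1/16x_2^3 + 25/16x_2^2 - 359/12x_2 - 18 to the basis.

S(f_1,f_3): lcm = x_1^2. S = 19/12x_1 + x_2^2 + 25/12x_2 - 259/12.
  leading term x_1: subtract (19/276)·h_4 from 19/12x_1 + x_2^2 + 25/12x_2 - 259/12 → -19/4416x_2^3 + 3941/4416x_2^2 + 13721/3312x_2 - 5615/276
  leading term x_2^3: no divisor's leading term divides it; move -19/4416x_2^3 to the remainder.
  leading term x_2^2: no divisor's leading term divides it; move 3941/4416x_2^2 to the remainder.
  leading term x_2: no divisor's leading term divides it; move 13721/3312x_2 to the remainder.
  leading term 1: no divisor's leading term divides it; move -5615/276 to the remainder.
  remainder -19/4416x_2^3 + 3941/4416x_2^2 + 13721/3312x_2 - 5615/276 ≠ 0; add h_5 = -19/4416x_2^3 + 3941/4416x_2^2 + 13721/3312x_2 - 5615/276 to the basis.

S(f_2,f_3): lcm = x_1^2x_2. S = x_1^2 + 1/4x_1x_2^2 + 3/2x_1x_2 - 22x_1 + x_2^3 + 3/4x_2^2 + 15/4x_2.
  leading term x_1^2: subtract (-1/6)·f_1 from x_1^2 + 1/4x_1x_2^2 + 3/2x_1x_2 - 22x_1 + x_2^3 + 3/4x_2^2 + 15/4x_2 → 1/4x_1x_2^2 + 3/2x_1x_2 - 70/3x_1 + x_2^3 + 3/4x_2^2 + 29/12x_2 + 76/3
  leading term x_1x_2^2: subtract (1/16x_2)·f_2 from 1/4x_1x_2^2 + 3/2x_1x_2 - 70/3x_1 + x_2^3 + 3/4x_2^2 + 29/12x_2 + 76/3 → 5/4x_1x_2 - 70/3x_1 + 15/16x_2^3 + 7/16x_2^2 + 95/12x_2 + 76/3
  leading term x_1x_2: subtract (5/16)·f_2 from 5/4x_1x_2 - 70/3x_1 + 15/16x_2^3 + 7/16x_2^2 + 95/12x_2 + 76/3 → -295/12x_1 + 15/16x_2^3 + 1/8x_2^2 + 305/48x_2 + 317/6
  leading term x_1: subtract (-295/276)·h_4 from -295/12x_1 + 15/16x_2^3 + 1/8x_2^2 + 305/48x_2 + 317/6 → 4435/4416x_2^3 + 7927/4416x_2^2 - 21215/828x_2 + 2318/69
  leading term x_2^3: subtract (-4435/19)·h_5 from 4435/4416x_2^3 + 7927/4416x_2^2 - 21215/828x_2 + 2318/69 → 63873/304x_2^2 + 286185/304x_2 - 358353/76
  leading term x_2^2: no divisor's leading term divides it; move 63873/304x_2^2 to the remainder.
  leading term x_2: no divisor's leading term divides it; move 286185/304x_2 to the remainder.
  leading term 1: no divisor's leading term divides it; move -358353/76 to the remainder.
  remainder 63873/304x_2^2 + 286185/304x_2 - 358353/76 ≠ 0; add h_6 = 63873/304x_2^2 + 286185/304x_2 - 358353/76 to the basis.

S(f_2,h_5): lcm = x_1x_2^3. S = 3960/19x_1x_2^2 + 54884/57x_1x_2 - 89840/19x_1 + 1/4x_2^4 + 5/4x_2^3 - 22x_2^2.
  leading term x_1x_2^2: subtract (990/19x_2)·f_2 from 3960/19x_1x_2^2 + 54884/57x_1x_2 - 89840/19x_1 + 1/4x_2^4 + 5/4x_2^3 - 22x_2^2 → 43004/57x_1x_2 - 89840/19x_1 + 1/4x_2^4 - 3865/76x_2^3 - 5368/19x_2^2 + 87120/19x_2
  leading term x_1x_2: subtract (10751/57)·f_2 from 43004/57x_1x_2 - 89840/19x_1 + 1/4x_2^4 - 3865/76x_2^3 - 5368/19x_2^2 + 87120/19x_2 → -312524/57x_1 + 1/4x_2^4 - 3865/76x_2^3 - 26855/57x_2^2 + 207605/57x_2 + 946088/57
  leading term x_1: subtract (-13588/57)·h_4 from -312524/57x_1 + 1/4x_2^4 - 3865/76x_2^3 - 26855/57x_2^2 + 207605/57x_2 + 946088/57 → 1/4x_2^4 - 4099/114x_2^3 - 22495/228x_2^2 - 596708/171x_2 + 701504/57
  leading term x_2^4: subtract (-1104/19x_2)·h_5 from 1/4x_2^4 - 4099/114x_2^3 - 22495/228x_2^2 - 596708/171x_2 + 701504/57 → 3625/228x_2^3 + 32389/228x_2^2 - 798848/171x_2 + 701504/57
  leading term x_2^3: subtract (-1334000/361)·h_5 from 3625/228x_2^3 + 32389/228x_2^2 - 798848/171x_2 + 701504/57 → 1241793/361x_2^2 + 3840057/361x_2 - 22696308/361
  leading term x_2^2: subtract (2207632/134843)·h_6 from 1241793/361x_2^2 + 3840057/361x_2 - 22696308/361 → -643898064/134843x_2 + 1931694192/134843
  leading term x_2: no divisor's leading term divides it; move -643898064/134843x_2 to the remainder.
  leading term 1: no divisor's leading term divides it; move 1931694192/134843 to the remainder.
  remainder -643898064/134843x_2 + 1931694192/134843 ≠ 0; add h_7 = -643898064/134843x_2 + 1931694192/134843 to the basis.

The other S-polynomials (S(f_1,h_4), S(f_2,h_4), S(f_3,h_4), S(f_1,h_5), S(f_3,h_5), S(h_4,h_5), S(f_1,h_6), S(f_2,h_6), S(f_3,h_6), S(h_4,h_6), S(h_5,h_6), S(f_1,h_7), S(f_2,h_7), S(f_3,h_7), S(h_4,h_7), S(h_5,h_7), S(h_6,h_7)) all reduce to 0 modulo the current basis, so we have a Gröbner basis.
Inter-reduce: drop elements whose leading term is divisible by another's, tail-reduce, and make monic.
Reduced Gröbner basis: {x_1 - 4, x_2 - 3}.

From the last basis element, x_2 - 3 = 0, so x_2 takes values in {3}. Each choice, substituted upward through the basis, yields the corresponding point(s) of the solution set.
  x_2 = 3: the earlier basis element becomes x_1 - 4 = 0, giving x_1 = 4 — point (4, 3).

{(4, 3)}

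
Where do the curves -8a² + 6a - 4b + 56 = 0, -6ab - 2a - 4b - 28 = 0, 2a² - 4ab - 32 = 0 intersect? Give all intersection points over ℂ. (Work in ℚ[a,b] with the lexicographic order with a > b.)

Compute a lex Gröbner basis by Buchberger's algorithm.
f_1 = -8a² + 6a - 4b + 56, LT = a².
f_2 = -6ab - 2a - 4b - 28, LT = ab.
f_3 = 2a² - 4ab - 32, LT = a².

S(f_1,f_2): lcm = a²b. S = -⅓a² - 17/12ab - 14/3a + ½b² - 7b.
  reduce S modulo (f_1, f_2, f_3):
  remainder -40/9a + ½b² - 53/9b + 77/18 ≠ 0; add h_4 = -40/9a + ½b² - 53/9b + 77/18 to the basis.

S(f_1,f_3): lcm = a². S = 2ab - ¾a + ½b + 9.
  reduce S modulo (f_1, f_2, f_3, h_4):
  remainder -51/320b² + 167/160b - 543/320 ≠ 0; add h_5 = -51/320b² + 167/160b - 543/320 to the basis.

S(f_2,f_3): lcm = a²b. S = ⅓a² + 2ab² + ⅔ab + 14/3a + 16b.
  reduce S modulo (f_1, f_2, f_3, h_4, h_5):
  remainder -784/153b + 784/51 ≠ 0; add h_6 = -784/153b + 784/51 to the basis.

The other S-polynomials (S(f_1,h_4), S(f_2,h_4), S(f_3,h_4), S(f_1,h_5), S(f_2,h_5), S(f_3,h_5), S(h_4,h_5), S(f_1,h_6), S(f_2,h_6), S(f_3,h_6), S(h_4,h_6), S(h_5,h_6)) all reduce to 0 modulo the current basis, so we have a Gröbner basis.
Inter-reduce: drop elements whose leading term is divisible by another's, tail-reduce, and make monic.
Reduced Gröbner basis: {a + 2, b - 3}.

The lex basis is triangular: the last element involves only b. Solving b - 3 = 0 gives b ∈ {3}; substituting each value into the earlier elements determines the remaining variables.
  b = 3: the earlier basis element becomes a + 2 = 0, giving a = -2 — point (-2, 3).

{(-2, 3)}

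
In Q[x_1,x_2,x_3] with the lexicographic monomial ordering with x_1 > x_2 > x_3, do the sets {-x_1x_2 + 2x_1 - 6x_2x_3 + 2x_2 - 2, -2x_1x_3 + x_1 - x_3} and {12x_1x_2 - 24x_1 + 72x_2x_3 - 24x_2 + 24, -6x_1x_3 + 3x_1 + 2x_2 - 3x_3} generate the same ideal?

No, the ideals differ.

Equality of ideals is decidable: compute both reduced Gröbner bases (unique for the ordering) and check whether they agree.
Buchberger on the first generating set:
f_1 = -x_1x_2 + 2x_1 - 6x_2x_3 + 2x_2 - 2, LT = x_1x_2.
f_2 = -2x_1x_3 + x_1 - x_3, LT = x_1x_3.

S(f_1,f_2): lcm = x_1x_2x_3. S = 1/2x_1x_2 - 2x_1x_3 + 6x_2x_3^2 - 5/2x_2x_3 + 2x_3.
  reduce S modulo (f_1, f_2):
  remainder 6x_2x_3^2 - 11/2x_2x_3 + x_2 + 3x_3 - 1 ≠ 0; add g_3 = 6x_2x_3^2 - 11/2x_2x_3 + x_2 + 3x_3 - 1 to the basis.

The other S-polynomials (S(f_1,g_3), S(f_2,g_3)) all reduce to 0 modulo the current basis, so we have a Gröbner basis.
Inter-reduce: drop elements whose leading term is divisible by another's, tail-reduce, and make monic.
Reduced Gröbner basis: {x_1x_2 - 2x_1 + 6x_2x_3 - 2x_2 + 2, x_1x_3 - 1/2x_1 + 1/2x_3, x_2x_3^2 - 11/12x_2x_3 + 1/6x_2 + 1/2x_3 - 1/6}.

Buchberger on the second generating set:
h_1 = 12x_1x_2 - 24x_1 + 72x_2x_3 - 24x_2 + 24, LT = x_1x_2.
h_2 = -6x_1x_3 + 3x_1 + 2x_2 - 3x_3, LT = x_1x_3.

S(h_1,h_2): lcm = x_1x_2x_3. S = 1/2x_1x_2 - 2x_1x_3 + 1/3x_2^2 + 6x_2x_3^2 - 5/2x_2x_3 + 2x_3.
  reduce S modulo (h_1, h_2):
  remainder 1/3x_2^2 + 6x_2x_3^2 - 11/2x_2x_3 + 1/3x_2 + 3x_3 - 1 ≠ 0; add k_3 = 1/3x_2^2 + 6x_2x_3^2 - 11/2x_2x_3 + 1/3x_2 + 3x_3 - 1 to the basis.

The other S-polynomials (S(h_1,k_3), S(h_2,k_3)) all reduce to 0 modulo the current basis, so we have a Gröbner basis.
Inter-reduce: drop elements whose leading term is divisible by another's, tail-reduce, and make monic.
Reduced Gröbner basis: {x_1x_2 - 2x_1 + 6x_2x_3 - 2x_2 + 2, x_1x_3 - 1/2x_1 - 1/3x_2 + 1/2x_3, x_2^2 + 18x_2x_3^2 - 33/2x_2x_3 + x_2 + 9x_3 - 3}.

These differ, so the ideals are not equal.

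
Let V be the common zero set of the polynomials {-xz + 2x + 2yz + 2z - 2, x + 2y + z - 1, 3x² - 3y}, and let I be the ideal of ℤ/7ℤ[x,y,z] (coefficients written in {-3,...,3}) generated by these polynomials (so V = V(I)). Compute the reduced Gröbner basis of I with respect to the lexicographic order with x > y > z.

f_1 = -xz + 2x + 2yz + 2z - 2, LT = xz.
f_2 = x + 2y + z - 1, LT = x.
f_3 = 3x² - 3y, LT = x².

S(f_1,f_2): lcm = xz. S = -2x + 3yz - z² - z + 2.
  reduce S modulo (f_1, f_2, f_3):
  remainder 3yz - 3y - z² + z ≠ 0; add g_4 = 3yz - 3y - z² + z to the basis.

S(f_1,f_3): lcm = x²z. S = -2x² - 2xyz - 2xz + 2x + yz.
  reduce S modulo (f_1, f_2, f_3, g_4):
  remainder 3y² + y - 2z³ + z² + z ≠ 0; add g_5 = 3y² + y - 2z³ + z² + z to the basis.

S(f_2,f_3): lcm = x². S = 2xy + xz - x + y.
  reduce S modulo (f_1, f_2, f_3, g_4, g_5):
  remainder 2z³ - z² - 1 ≠ 0; add g_6 = 2z³ - z² - 1 to the basis.

The other S-polynomials (S(f_1,g_4), S(f_2,g_4), S(f_3,g_4), S(f_1,g_5), S(f_2,g_5), S(f_3,g_5), S(g_4,g_5), S(f_1,g_6), S(f_2,g_6), S(f_3,g_6), S(g_4,g_6), S(g_5,g_6)) all reduce to 0 modulo the current basis, so we have a Gröbner basis.
Inter-reduce: drop elements whose leading term is divisible by another's, tail-reduce, and make monic.

G = {x + 2y + z - 1, y² - 2y - 2z + 2, yz - y + 2z² - 2z, z³ + 3z² + 3}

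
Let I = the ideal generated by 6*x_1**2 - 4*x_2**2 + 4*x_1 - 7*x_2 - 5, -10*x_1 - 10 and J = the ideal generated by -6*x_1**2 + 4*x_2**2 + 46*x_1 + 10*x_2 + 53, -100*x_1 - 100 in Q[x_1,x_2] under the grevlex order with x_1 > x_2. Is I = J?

No, the ideals differ.

Since reduced Gröbner bases are canonical representatives of ideals under a given ordering, it suffices to compute and compare them.
Buchberger on the first generating set:
f_1 = 6*x_1**2 - 4*x_2**2 + 4*x_1 - 7*x_2 - 5, LT = x_1**2.
f_2 = -10*x_1 - 10, LT = x_1.

S(f_1,f_2): lcm = x_1**2. S = -2/3*x_2**2 - 1/3*x_1 - 7/6*x_2 - 5/6.
  leading term x_2**2: no divisor's leading term divides it; move -2/3*x_2**2 to the remainder.
  leading term x_1: subtract (1/30)·f_2 from -1/3*x_1 - 7/6*x_2 - 5/6 → -7/6*x_2 - 1/2
  leading term x_2: no divisor's leading term divides it; move -7/6*x_2 to the remainder.
  leading term 1: no divisor's leading term divides it; move -1/2 to the remainder.
  remainder -2/3*x_2**2 - 7/6*x_2 - 1/2 ≠ 0; add g_3 = -2/3*x_2**2 - 7/6*x_2 - 1/2 to the basis.

The other S-polynomials (S(f_1,g_3), S(f_2,g_3)) all reduce to 0 modulo the current basis, so we have a Gröbner basis.
Inter-reduce: drop elements whose leading term is divisible by another's, tail-reduce, and make monic.
Reduced Gröbner basis: {x_2**2 + 7/4*x_2 + 3/4, x_1 + 1}.

Buchberger on the second generating set:
h_1 = -6*x_1**2 + 4*x_2**2 + 46*x_1 + 10*x_2 + 53, LT = x_1**2.
h_2 = -100*x_1 - 100, LT = x_1.

S(h_1,h_2): lcm = x_1**2. S = -2/3*x_2**2 - 26/3*x_1 - 5/3*x_2 - 53/6.
  leading term x_2**2: no divisor's leading term divides it; move -2/3*x_2**2 to the remainder.
  leading term x_1: subtract (13/150)·h_2 from -26/3*x_1 - 5/3*x_2 - 53/6 → -5/3*x_2 - 1/6
  leading term x_2: no divisor's leading term divides it; move -5/3*x_2 to the remainder.
  leading term 1: no divisor's leading term divides it; move -1/6 to the remainder.
  remainder -2/3*x_2**2 - 5/3*x_2 - 1/6 ≠ 0; add k_3 = -2/3*x_2**2 - 5/3*x_2 - 1/6 to the basis.

The other S-polynomials (S(h_1,k_3), S(h_2,k_3)) all reduce to 0 modulo the current basis, so we have a Gröbner basis.
Inter-reduce: drop elements whose leading term is divisible by another's, tail-reduce, and make monic.
Reduced Gröbner basis: {x_2**2 + 5/2*x_2 + 1/4, x_1 + 1}.

The bases are distinct; the ideals are different.
The same test decides containment: I ⊆ J iff every generator of I reduces to 0 modulo a Gröbner basis of J.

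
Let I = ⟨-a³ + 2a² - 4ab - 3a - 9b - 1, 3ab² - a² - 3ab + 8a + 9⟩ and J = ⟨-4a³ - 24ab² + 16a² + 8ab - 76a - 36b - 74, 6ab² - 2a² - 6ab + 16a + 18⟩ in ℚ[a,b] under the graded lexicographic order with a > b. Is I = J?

Two ideals are equal iff their reduced Gröbner bases coincide (the reduced basis is unique for a fixed ordering).
Buchberger on the first generating set:
f_1 = -a³ + 2a² - 4ab - 3a - 9b - 1, LT = a³.
f_2 = 3ab² - a² - 3ab + 8a + 9, LT = ab².

S(f_1,f_2): lcm = a³b². S = ⅓a⁴ + a³b - 2a²b² + 4ab³ - 8/3a³ + 3ab² + 9b³ - 3a² + b².
  reduce S modulo (f_1, f_2):
  remainder 9b³ - 3a² - 3ab - 8b² + 17/3a + 11b - 19/3 ≠ 0; add g_3 = 9b³ - 3a² - 3ab - 8b² + 17/3a + 11b - 19/3 to the basis.

The other S-polynomials (S(f_1,g_3), S(f_2,g_3)) all reduce to 0 modulo the current basis, so we have a Gröbner basis.
Inter-reduce: drop elements whose leading term is divisible by another's, tail-reduce, and make monic.
Reduced Gröbner basis: {a³ - 2a² + 4ab + 3a + 9b + 1, ab² - ⅓a² - ab + 8/3a + 3, b³ - ⅓a² - ⅓ab - 8/9b² + 17/27a + 11/9b - 19/27}.

Buchberger on the second generating set:
h_1 = -4a³ - 24ab² + 16a² + 8ab - 76a - 36b - 74, LT = a³.
h_2 = 6ab² - 2a² - 6ab + 16a + 18, LT = ab².

S(h_1,h_2): lcm = a³b². S = 6ab⁴ + ⅓a⁴ + a³b - 4a²b² - 2ab³ - 8/3a³ + 19ab² + 9b³ - 3a² + 37/2b².
  reduce S modulo (h_1, h_2):
  remainder 9b³ - 3a² - 3ab - 17/2b² + 35/6a + 23/2b - 23/3 ≠ 0; add k_3 = 9b³ - 3a² - 3ab - 17/2b² + 35/6a + 23/2b - 23/3 to the basis.

The other S-polynomials (S(h_1,k_3), S(h_2,k_3)) all reduce to 0 modulo the current basis, so we have a Gröbner basis.
Inter-reduce: drop elements whose leading term is divisible by another's, tail-reduce, and make monic.
Reduced Gröbner basis: {a³ - 2a² + 4ab + 3a + 9b + ½, ab² - ⅓a² - ab + 8/3a + 3, b³ - ⅓a² - ⅓ab - 17/18b² + 35/54a + 23/18b - 23/27}.

The bases are distinct; the ideals are different.

No, the ideals differ.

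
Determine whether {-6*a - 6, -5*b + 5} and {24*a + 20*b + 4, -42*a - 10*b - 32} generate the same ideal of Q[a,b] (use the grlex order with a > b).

Yes, the ideals are equal.

Two ideals are equal iff their reduced Gröbner bases coincide (the reduced basis is unique for a fixed ordering).
Buchberger on the first generating set:
f_1 = -6*a - 6, LT = a.
f_2 = -5*b + 5, LT = b.

The S-polynomials (S(f_1,f_2)) all reduce to 0 modulo the current basis, so we have a Gröbner basis.
Inter-reduce: drop elements whose leading term is divisible by another's, tail-reduce, and make monic.
Reduced Gröbner basis: {a + 1, b - 1}.

Buchberger on the second generating set:
h_1 = 24*a + 20*b + 4, LT = a.
h_2 = -42*a - 10*b - 32, LT = a.

S(h_1,h_2): lcm = a. S = 25/42*b - 25/42.
  leading term b: no divisor's leading term divides it; move 25/42*b to the remainder.
  leading term 1: no divisor's leading term divides it; move -25/42 to the remainder.
  remainder 25/42*b - 25/42 ≠ 0; add k_3 = 25/42*b - 25/42 to the basis.

The other S-polynomials (S(h_1,k_3), S(h_2,k_3)) all reduce to 0 modulo the current basis, so we have a Gröbner basis.
Inter-reduce: drop elements whose leading term is divisible by another's, tail-reduce, and make monic.
Reduced Gröbner basis: {a + 1, b - 1}.

Same reduced basis, so the two generating sets span the same ideal.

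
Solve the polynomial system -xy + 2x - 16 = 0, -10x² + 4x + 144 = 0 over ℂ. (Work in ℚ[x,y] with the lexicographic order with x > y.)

{(4, -2), (-18/5, 58/9)}

Compute a lex Gröbner basis by Buchberger's algorithm.
f_1 = -xy + 2x - 16, LT = xy.
f_2 = -10x² + 4x + 144, LT = x².

S(f_1,f_2): lcm = x²y. S = -2x² + ⅖xy + 16x + 72/5y.
  leading term x²: subtract (⅕)·f_2 from -2x² + ⅖xy + 16x + 72/5y → ⅖xy + 76/5x + 72/5y - 144/5
  leading term xy: subtract (-⅖)·f_1 from ⅖xy + 76/5x + 72/5y - 144/5 → 16x + 72/5y - 176/5
  leading term x: no divisor's leading term divides it; move 16x to the remainder.
  leading term y: no divisor's leading term divides it; move 72/5y to the remainder.
  leading term 1: no divisor's leading term divides it; move -176/5 to the remainder.
  remainder 16x + 72/5y - 176/5 ≠ 0; add h_3 = 16x + 72/5y - 176/5 to the basis.

S(f_1,h_3): lcm = xy. S = -2x - 9/10y² + 11/5y + 16.
  leading term x: subtract (-⅛)·h_3 from -2x - 9/10y² + 11/5y + 16 → -9/10y² + 4y + 58/5
  leading term y²: no divisor's leading term divides it; move -9/10y² to the remainder.
  leading term y: no divisor's leading term divides it; move 4y to the remainder.
  leading term 1: no divisor's leading term divides it; move 58/5 to the remainder.
  remainder -9/10y² + 4y + 58/5 ≠ 0; add h_4 = -9/10y² + 4y + 58/5 to the basis.

S(f_2,h_3): lcm = x². S = -9/10xy + 9/5x - 72/5.
  leading term xy: subtract (9/10)·f_1 from -9/10xy + 9/5x - 72/5 → 0
  remainder 0.

S(f_1,h_4): lcm = xy². S = 22/9xy + 116/9x + 16y.
  leading term xy: subtract (-22/9)·f_1 from 22/9xy + 116/9x + 16y → 160/9x + 16y - 352/9
  leading term x: subtract (10/9)·h_3 from 160/9x + 16y - 352/9 → 0
  remainder 0.

S(f_2,h_4): leading monomials are coprime, so the S-polynomial reduces to 0 (Buchberger's first criterion).
S(h_3,h_4): leading monomials are coprime, so the S-polynomial reduces to 0 (Buchberger's first criterion).
Every S-polynomial of the final basis reduces to 0, so we have a Gröbner basis.
Inter-reduce: drop elements whose leading term is divisible by another's, tail-reduce, and make monic.
Reduced Gröbner basis: {x + 9/10y - 11/5, y² - 40/9y - 116/9}.

Elimination: the polynomial y² - 40/9y - 116/9 lies in the elimination ideal for y, so y ∈ {-2, 58/9}. For each such y, the remaining basis elements (now univariate) give the rest of the solution.
  y = -2: the earlier basis element becomes x - 4 = 0, giving x = 4 — point (4, -2).
  y = 58/9: the earlier basis element becomes x + 18/5 = 0, giving x = -18/5 — point (-18/5, 58/9).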